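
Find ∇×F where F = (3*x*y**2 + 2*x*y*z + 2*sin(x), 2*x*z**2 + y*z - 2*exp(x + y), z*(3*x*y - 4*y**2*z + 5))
(-x*z - 8*y*z**2 - y, y*(2*x - 3*z), -6*x*y - 2*x*z + 2*z**2 - 2*exp(x + y))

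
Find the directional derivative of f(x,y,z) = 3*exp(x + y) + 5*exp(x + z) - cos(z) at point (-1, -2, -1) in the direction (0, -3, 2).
sqrt(13)*(-2*exp(3)*sin(1) - 9 + 10*E)*exp(-3)/13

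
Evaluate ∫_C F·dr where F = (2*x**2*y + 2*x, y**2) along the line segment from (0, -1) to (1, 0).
7/6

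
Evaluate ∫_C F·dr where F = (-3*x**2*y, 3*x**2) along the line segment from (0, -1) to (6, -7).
972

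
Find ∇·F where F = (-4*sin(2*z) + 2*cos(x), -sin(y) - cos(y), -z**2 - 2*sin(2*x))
-2*z - 2*sin(x) - sqrt(2)*cos(y + pi/4)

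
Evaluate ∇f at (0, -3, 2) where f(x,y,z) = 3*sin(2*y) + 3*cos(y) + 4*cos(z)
(0, 3*sin(3) + 6*cos(6), -4*sin(2))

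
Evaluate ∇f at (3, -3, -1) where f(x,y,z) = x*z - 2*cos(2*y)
(-1, -4*sin(6), 3)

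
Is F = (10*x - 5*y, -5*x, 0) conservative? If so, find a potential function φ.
Yes, F is conservative. φ = 5*x*(x - y)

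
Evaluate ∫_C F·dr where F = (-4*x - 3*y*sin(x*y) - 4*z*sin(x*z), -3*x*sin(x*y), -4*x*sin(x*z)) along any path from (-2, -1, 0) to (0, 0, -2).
11 - 3*cos(2)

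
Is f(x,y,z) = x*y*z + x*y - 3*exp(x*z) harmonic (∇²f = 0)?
No, ∇²f = 3*(-x**2 - z**2)*exp(x*z)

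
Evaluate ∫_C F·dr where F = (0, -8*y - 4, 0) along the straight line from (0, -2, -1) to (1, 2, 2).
-16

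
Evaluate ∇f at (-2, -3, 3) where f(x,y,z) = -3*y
(0, -3, 0)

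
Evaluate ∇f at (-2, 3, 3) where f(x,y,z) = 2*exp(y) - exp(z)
(0, 2*exp(3), -exp(3))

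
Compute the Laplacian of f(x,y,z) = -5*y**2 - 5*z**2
-20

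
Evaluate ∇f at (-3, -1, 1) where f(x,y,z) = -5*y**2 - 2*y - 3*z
(0, 8, -3)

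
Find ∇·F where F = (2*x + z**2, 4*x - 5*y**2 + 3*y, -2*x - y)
5 - 10*y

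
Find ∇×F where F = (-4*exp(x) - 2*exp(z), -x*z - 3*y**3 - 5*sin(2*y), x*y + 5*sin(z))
(2*x, -y - 2*exp(z), -z)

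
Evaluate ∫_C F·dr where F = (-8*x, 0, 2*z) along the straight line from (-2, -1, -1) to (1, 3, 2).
15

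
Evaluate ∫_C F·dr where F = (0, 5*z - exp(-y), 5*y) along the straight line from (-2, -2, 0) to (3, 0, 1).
1 - exp(2)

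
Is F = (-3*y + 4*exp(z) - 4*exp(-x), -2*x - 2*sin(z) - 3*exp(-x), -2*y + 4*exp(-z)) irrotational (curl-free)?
No, ∇×F = (2*cos(z) - 2, 4*exp(z), 1 + 3*exp(-x))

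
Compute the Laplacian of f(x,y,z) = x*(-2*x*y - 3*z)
-4*y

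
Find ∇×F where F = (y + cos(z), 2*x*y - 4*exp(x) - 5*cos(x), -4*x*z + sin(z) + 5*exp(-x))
(0, 4*z - sin(z) + 5*exp(-x), 2*y - 4*exp(x) + 5*sin(x) - 1)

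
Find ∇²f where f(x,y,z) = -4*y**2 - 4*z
-8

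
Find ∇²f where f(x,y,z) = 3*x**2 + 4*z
6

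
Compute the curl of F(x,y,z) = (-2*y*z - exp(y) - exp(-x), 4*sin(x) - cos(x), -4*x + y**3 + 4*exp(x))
(3*y**2, -2*y - 4*exp(x) + 4, 2*z + exp(y) + sin(x) + 4*cos(x))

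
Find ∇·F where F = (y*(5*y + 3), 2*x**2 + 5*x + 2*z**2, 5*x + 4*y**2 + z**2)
2*z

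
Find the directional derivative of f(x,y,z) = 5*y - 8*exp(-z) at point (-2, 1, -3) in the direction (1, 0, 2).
16*sqrt(5)*exp(3)/5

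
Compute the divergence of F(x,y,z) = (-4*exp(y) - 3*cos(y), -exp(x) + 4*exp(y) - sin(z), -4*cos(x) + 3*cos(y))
4*exp(y)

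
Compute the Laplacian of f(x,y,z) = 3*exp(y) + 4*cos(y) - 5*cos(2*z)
3*exp(y) - 4*cos(y) + 20*cos(2*z)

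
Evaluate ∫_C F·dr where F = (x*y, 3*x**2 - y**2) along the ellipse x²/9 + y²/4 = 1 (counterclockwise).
0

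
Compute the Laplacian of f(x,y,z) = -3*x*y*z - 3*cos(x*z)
3*(x**2 + z**2)*cos(x*z)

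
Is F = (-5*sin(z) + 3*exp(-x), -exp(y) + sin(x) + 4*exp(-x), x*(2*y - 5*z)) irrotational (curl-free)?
No, ∇×F = (2*x, -2*y + 5*z - 5*cos(z), cos(x) - 4*exp(-x))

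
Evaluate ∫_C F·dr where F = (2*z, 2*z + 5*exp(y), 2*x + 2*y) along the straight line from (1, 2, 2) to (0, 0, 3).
-5*exp(2) - 7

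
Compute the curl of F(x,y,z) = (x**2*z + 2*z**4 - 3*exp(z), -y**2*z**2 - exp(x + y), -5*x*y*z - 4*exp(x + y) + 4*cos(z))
(-5*x*z + 2*y**2*z - 4*exp(x + y), x**2 + 5*y*z + 8*z**3 - 3*exp(z) + 4*exp(x + y), -exp(x + y))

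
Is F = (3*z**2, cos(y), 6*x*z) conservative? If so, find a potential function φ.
Yes, F is conservative. φ = 3*x*z**2 + sin(y)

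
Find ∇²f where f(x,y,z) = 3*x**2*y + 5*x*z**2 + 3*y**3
10*x + 24*y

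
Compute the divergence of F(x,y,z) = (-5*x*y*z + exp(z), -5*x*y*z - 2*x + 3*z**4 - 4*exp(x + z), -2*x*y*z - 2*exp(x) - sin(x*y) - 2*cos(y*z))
-2*x*y - 5*x*z - 5*y*z + 2*y*sin(y*z)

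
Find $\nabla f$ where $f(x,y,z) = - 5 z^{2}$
(0, 0, -10*z)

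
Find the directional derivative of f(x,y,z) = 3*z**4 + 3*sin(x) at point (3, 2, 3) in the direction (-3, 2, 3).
9*sqrt(22)*(108 - cos(3))/22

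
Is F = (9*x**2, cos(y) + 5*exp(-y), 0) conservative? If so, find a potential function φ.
Yes, F is conservative. φ = 3*x**3 + sin(y) - 5*exp(-y)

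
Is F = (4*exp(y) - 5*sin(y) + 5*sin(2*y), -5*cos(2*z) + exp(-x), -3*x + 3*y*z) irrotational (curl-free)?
No, ∇×F = (3*z - 10*sin(2*z), 3, -4*exp(y) + 5*cos(y) - 10*cos(2*y) - exp(-x))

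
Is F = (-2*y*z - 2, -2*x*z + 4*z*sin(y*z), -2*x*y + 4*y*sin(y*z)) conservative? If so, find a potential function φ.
Yes, F is conservative. φ = -2*x*y*z - 2*x - 4*cos(y*z)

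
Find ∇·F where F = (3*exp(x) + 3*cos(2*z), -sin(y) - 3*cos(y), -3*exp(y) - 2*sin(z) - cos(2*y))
3*exp(x) + 3*sin(y) - cos(y) - 2*cos(z)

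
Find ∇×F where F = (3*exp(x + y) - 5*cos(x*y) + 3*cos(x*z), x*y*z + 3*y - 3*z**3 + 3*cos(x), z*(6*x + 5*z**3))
(-x*y + 9*z**2, -3*x*sin(x*z) - 6*z, -5*x*sin(x*y) + y*z - 3*exp(x + y) - 3*sin(x))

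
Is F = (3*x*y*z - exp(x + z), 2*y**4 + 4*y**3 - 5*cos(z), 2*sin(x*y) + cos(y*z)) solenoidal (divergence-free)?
No, ∇·F = 8*y**3 + 12*y**2 + 3*y*z - y*sin(y*z) - exp(x + z)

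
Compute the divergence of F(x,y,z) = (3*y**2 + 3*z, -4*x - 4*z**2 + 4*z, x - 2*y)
0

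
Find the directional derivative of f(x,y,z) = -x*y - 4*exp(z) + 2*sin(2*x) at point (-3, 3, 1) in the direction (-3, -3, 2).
-2*sqrt(22)*(3*cos(6) + 2*E)/11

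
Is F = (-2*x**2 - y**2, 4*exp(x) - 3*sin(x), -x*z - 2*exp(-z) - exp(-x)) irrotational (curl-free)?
No, ∇×F = (0, z - exp(-x), 2*y + 4*exp(x) - 3*cos(x))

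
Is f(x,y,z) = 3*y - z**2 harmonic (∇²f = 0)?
No, ∇²f = -2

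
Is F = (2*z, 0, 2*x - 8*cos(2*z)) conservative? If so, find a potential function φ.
Yes, F is conservative. φ = 2*x*z - 4*sin(2*z)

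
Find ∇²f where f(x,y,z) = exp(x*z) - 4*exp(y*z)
x**2*exp(x*z) - 4*y**2*exp(y*z) + z**2*exp(x*z) - 4*z**2*exp(y*z)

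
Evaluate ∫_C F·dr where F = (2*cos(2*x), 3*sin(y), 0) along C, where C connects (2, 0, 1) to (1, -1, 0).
-3*cos(1) - sin(4) + sin(2) + 3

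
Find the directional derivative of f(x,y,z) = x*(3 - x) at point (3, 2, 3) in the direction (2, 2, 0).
-3*sqrt(2)/2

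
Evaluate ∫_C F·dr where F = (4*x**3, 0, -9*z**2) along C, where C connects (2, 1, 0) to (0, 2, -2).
8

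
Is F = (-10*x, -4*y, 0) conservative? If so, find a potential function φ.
Yes, F is conservative. φ = -5*x**2 - 2*y**2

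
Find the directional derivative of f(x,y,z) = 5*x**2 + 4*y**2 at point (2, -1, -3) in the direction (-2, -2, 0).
-6*sqrt(2)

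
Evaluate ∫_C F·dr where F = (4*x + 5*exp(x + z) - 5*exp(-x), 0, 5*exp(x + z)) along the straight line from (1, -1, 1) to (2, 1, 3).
-5*exp(2) - 5*exp(-1) + 5*exp(-2) + 6 + 5*exp(5)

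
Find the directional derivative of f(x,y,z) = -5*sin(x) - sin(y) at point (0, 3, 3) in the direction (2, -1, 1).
sqrt(6)*(-10 + cos(3))/6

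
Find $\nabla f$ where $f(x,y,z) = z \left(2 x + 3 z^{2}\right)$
(2*z, 0, 2*x + 9*z**2)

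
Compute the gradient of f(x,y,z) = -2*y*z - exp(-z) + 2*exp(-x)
(-2*exp(-x), -2*z, -2*y + exp(-z))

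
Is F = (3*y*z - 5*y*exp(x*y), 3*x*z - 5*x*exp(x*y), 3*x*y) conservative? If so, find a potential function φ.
Yes, F is conservative. φ = 3*x*y*z - 5*exp(x*y)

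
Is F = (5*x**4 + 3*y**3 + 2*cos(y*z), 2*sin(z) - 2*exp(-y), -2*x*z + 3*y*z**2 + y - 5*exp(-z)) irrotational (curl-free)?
No, ∇×F = (3*z**2 - 2*cos(z) + 1, -2*y*sin(y*z) + 2*z, -9*y**2 + 2*z*sin(y*z))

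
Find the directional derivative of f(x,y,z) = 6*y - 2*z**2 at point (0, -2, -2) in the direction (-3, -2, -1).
-10*sqrt(14)/7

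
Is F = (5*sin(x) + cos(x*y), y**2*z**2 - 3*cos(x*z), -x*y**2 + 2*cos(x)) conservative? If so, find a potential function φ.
No, ∇×F = (-2*x*y - 3*x*sin(x*z) - 2*y**2*z, y**2 + 2*sin(x), x*sin(x*y) + 3*z*sin(x*z)) ≠ 0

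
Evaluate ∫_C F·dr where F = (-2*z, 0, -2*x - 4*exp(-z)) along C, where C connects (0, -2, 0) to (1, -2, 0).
0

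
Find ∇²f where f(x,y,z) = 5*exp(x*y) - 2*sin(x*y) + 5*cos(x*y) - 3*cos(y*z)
5*x**2*exp(x*y) + 2*x**2*sin(x*y) - 5*x**2*cos(x*y) + y**2*(5*exp(x*y) + 2*sin(x*y) - 5*cos(x*y)) + 3*y**2*cos(y*z) + 3*z**2*cos(y*z)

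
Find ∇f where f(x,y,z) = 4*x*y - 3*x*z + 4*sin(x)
(4*y - 3*z + 4*cos(x), 4*x, -3*x)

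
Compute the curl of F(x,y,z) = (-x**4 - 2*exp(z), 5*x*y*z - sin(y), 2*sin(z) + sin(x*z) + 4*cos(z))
(-5*x*y, -z*cos(x*z) - 2*exp(z), 5*y*z)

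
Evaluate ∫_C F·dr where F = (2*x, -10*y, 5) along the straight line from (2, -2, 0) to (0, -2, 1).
1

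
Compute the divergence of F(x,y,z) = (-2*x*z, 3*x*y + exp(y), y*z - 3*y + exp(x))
3*x + y - 2*z + exp(y)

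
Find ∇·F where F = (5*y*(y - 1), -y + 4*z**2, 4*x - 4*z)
-5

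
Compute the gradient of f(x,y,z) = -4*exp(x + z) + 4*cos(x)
(-4*exp(x + z) - 4*sin(x), 0, -4*exp(x + z))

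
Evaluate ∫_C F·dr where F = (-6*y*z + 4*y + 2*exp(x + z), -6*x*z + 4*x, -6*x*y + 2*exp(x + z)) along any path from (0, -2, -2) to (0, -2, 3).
-(2 - 2*exp(5))*exp(-2)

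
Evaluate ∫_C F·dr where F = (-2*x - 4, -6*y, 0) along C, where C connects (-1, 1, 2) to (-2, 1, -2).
1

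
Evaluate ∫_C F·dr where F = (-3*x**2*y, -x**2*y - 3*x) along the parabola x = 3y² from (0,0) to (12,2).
-21576/7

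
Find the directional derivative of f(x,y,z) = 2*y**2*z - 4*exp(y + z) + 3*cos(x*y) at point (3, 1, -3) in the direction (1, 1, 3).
-2*sqrt(11)*(6*exp(2)*sin(3) + 8 + 3*exp(2))*exp(-2)/11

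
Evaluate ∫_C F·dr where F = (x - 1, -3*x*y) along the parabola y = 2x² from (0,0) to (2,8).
-768/5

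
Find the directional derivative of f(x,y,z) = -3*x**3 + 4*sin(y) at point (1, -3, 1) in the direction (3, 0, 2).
-27*sqrt(13)/13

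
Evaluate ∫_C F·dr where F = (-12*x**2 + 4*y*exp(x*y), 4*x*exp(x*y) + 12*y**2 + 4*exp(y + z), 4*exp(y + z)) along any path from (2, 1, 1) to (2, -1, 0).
-8*exp(2) - 8 + 4*exp(-2) + 4*exp(-1)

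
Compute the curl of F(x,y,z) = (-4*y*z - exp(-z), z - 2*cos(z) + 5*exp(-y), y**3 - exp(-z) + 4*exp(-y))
(3*y**2 - 2*sin(z) - 1 - 4*exp(-y), -4*y + exp(-z), 4*z)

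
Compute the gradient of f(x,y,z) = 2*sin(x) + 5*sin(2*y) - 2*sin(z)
(2*cos(x), 10*cos(2*y), -2*cos(z))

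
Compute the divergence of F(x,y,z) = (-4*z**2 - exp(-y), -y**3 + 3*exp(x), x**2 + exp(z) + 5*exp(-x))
-3*y**2 + exp(z)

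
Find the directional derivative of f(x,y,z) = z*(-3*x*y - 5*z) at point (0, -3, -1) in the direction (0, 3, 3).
5*sqrt(2)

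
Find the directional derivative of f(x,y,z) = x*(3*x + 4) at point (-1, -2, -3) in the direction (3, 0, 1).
-3*sqrt(10)/5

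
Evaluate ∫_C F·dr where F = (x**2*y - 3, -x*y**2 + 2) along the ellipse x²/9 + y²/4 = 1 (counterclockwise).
-39*pi/2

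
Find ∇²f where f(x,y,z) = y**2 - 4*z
2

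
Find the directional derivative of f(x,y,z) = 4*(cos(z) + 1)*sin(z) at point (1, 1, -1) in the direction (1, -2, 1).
2*sqrt(6)*(cos(2) + cos(1))/3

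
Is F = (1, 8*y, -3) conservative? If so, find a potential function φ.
Yes, F is conservative. φ = x + 4*y**2 - 3*z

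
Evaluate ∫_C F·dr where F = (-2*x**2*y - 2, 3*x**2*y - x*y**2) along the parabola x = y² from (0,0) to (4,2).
-1944/35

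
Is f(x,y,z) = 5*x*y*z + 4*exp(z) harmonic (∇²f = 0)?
No, ∇²f = 4*exp(z)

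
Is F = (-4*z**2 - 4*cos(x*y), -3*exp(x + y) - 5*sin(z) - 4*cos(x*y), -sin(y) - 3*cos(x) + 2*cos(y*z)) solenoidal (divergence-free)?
No, ∇·F = 4*x*sin(x*y) + 4*y*sin(x*y) - 2*y*sin(y*z) - 3*exp(x + y)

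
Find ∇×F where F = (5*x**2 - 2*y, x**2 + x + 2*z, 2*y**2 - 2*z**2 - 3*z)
(4*y - 2, 0, 2*x + 3)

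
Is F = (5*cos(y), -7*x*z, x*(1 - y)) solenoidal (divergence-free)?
Yes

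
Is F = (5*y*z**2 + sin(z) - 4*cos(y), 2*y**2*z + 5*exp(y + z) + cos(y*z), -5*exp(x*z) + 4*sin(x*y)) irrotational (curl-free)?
No, ∇×F = (4*x*cos(x*y) - 2*y**2 + y*sin(y*z) - 5*exp(y + z), 10*y*z - 4*y*cos(x*y) + 5*z*exp(x*z) + cos(z), -5*z**2 - 4*sin(y))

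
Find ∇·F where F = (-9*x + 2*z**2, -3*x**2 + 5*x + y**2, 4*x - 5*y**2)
2*y - 9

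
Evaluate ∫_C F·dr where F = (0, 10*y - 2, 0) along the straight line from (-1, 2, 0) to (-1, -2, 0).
8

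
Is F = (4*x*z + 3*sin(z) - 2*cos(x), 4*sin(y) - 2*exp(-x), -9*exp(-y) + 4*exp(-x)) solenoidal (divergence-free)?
No, ∇·F = 4*z + 2*sin(x) + 4*cos(y)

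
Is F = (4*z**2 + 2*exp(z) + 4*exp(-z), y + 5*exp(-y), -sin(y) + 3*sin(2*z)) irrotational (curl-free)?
No, ∇×F = (-cos(y), 8*z + 2*exp(z) - 4*exp(-z), 0)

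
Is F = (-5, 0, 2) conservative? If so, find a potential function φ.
Yes, F is conservative. φ = -5*x + 2*z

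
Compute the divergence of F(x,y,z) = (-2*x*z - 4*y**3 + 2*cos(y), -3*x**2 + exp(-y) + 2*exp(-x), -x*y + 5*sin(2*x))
-2*z - exp(-y)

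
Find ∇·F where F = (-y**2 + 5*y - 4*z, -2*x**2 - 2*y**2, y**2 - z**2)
-4*y - 2*z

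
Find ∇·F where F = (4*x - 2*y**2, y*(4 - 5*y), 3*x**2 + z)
9 - 10*y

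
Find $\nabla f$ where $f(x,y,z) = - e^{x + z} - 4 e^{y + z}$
(-exp(x + z), -4*exp(y + z), -exp(x + z) - 4*exp(y + z))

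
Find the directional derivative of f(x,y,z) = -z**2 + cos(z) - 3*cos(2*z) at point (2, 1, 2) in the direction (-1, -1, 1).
sqrt(3)*(6*sin(4) - 4 - sin(2))/3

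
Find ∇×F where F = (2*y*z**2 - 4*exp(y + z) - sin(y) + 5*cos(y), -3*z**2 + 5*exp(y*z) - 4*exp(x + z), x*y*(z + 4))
(x*(z + 4) - 5*y*exp(y*z) + 6*z + 4*exp(x + z), 4*y*z - y*(z + 4) - 4*exp(y + z), -2*z**2 - 4*exp(x + z) + 4*exp(y + z) + 5*sin(y) + cos(y))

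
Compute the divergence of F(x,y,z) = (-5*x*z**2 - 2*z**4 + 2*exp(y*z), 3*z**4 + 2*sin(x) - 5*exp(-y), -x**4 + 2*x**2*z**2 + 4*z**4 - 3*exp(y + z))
4*x**2*z + 16*z**3 - 5*z**2 - 3*exp(y + z) + 5*exp(-y)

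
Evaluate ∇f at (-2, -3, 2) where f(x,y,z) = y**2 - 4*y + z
(0, -10, 1)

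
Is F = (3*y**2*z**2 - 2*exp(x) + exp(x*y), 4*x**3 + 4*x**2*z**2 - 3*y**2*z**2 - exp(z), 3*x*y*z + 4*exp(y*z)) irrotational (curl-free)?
No, ∇×F = (-8*x**2*z + 3*x*z + 6*y**2*z + 4*z*exp(y*z) + exp(z), 3*y*z*(2*y - 1), 12*x**2 + 8*x*z**2 - x*exp(x*y) - 6*y*z**2)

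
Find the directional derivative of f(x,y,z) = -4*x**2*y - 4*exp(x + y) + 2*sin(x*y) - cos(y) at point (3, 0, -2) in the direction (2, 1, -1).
sqrt(6)*(-2*exp(3) - 5)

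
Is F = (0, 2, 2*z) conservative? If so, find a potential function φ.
Yes, F is conservative. φ = 2*y + z**2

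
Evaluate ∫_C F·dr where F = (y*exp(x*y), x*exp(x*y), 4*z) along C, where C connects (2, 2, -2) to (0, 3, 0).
-exp(4) - 7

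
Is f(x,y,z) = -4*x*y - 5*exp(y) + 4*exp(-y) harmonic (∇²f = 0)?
No, ∇²f = -5*exp(y) + 4*exp(-y)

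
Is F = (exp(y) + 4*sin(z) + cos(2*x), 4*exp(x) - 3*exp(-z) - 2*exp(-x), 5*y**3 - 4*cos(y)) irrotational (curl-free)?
No, ∇×F = (15*y**2 + 4*sin(y) - 3*exp(-z), 4*cos(z), 4*exp(x) - exp(y) + 2*exp(-x))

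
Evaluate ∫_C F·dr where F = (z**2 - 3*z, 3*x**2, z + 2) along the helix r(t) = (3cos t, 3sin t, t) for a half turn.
-5*pi**2/2 + 12 + 11*pi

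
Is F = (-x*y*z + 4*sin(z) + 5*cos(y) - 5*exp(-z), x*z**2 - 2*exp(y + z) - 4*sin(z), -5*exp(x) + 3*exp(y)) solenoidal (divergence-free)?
No, ∇·F = -y*z - 2*exp(y + z)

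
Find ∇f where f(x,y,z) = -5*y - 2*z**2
(0, -5, -4*z)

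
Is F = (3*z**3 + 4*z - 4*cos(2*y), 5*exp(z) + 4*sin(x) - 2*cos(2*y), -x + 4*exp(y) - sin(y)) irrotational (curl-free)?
No, ∇×F = (4*exp(y) - 5*exp(z) - cos(y), 9*z**2 + 5, -8*sin(2*y) + 4*cos(x))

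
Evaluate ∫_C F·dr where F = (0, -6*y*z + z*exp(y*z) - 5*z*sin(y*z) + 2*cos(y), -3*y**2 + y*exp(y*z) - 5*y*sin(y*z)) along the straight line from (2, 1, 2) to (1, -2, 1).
-exp(2) - 6 - 2*sin(2) - 2*sin(1) + exp(-2)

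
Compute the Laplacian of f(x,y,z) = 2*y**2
4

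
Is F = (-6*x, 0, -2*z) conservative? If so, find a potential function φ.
Yes, F is conservative. φ = -3*x**2 - z**2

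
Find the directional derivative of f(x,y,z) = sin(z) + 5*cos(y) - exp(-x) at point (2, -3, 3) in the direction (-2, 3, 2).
sqrt(17)*(-2 + (2*cos(3) + 15*sin(3))*exp(2))*exp(-2)/17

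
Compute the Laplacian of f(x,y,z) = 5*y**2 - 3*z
10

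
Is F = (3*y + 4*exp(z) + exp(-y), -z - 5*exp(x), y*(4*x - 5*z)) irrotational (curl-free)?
No, ∇×F = (4*x - 5*z + 1, -4*y + 4*exp(z), -5*exp(x) - 3 + exp(-y))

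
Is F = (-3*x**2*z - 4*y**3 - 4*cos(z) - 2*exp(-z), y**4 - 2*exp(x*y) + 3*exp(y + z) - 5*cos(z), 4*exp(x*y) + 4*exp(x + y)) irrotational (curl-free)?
No, ∇×F = (4*x*exp(x*y) + 4*exp(x + y) - 3*exp(y + z) - 5*sin(z), -3*x**2 - 4*y*exp(x*y) - 4*exp(x + y) + 4*sin(z) + 2*exp(-z), 2*y*(6*y - exp(x*y)))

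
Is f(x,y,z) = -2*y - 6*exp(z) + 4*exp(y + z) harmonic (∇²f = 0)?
No, ∇²f = (8*exp(y) - 6)*exp(z)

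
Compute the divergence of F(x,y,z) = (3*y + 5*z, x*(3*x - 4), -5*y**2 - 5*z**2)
-10*z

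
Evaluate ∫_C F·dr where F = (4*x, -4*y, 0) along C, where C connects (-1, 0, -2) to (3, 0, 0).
16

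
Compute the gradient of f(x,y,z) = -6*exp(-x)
(6*exp(-x), 0, 0)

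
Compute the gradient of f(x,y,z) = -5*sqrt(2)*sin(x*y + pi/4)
(-5*sqrt(2)*y*cos(x*y + pi/4), -5*sqrt(2)*x*cos(x*y + pi/4), 0)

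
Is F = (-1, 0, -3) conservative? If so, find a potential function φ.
Yes, F is conservative. φ = -x - 3*z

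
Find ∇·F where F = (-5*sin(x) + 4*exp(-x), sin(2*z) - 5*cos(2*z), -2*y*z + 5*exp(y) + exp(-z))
-2*y - 5*cos(x) - exp(-z) - 4*exp(-x)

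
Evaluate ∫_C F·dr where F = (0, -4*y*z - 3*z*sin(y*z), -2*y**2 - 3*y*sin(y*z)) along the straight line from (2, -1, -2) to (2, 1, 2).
-8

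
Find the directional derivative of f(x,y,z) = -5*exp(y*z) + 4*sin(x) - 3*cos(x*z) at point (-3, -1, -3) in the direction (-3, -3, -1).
2*sqrt(19)*(-25*exp(3) - 6*cos(3) + 18*sin(9))/19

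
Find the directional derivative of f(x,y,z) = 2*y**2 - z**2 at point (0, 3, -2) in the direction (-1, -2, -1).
-14*sqrt(6)/3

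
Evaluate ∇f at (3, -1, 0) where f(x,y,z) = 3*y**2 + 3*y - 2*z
(0, -3, -2)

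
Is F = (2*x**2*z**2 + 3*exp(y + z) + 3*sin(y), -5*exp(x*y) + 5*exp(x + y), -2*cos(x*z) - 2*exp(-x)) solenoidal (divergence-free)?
No, ∇·F = 4*x*z**2 - 5*x*exp(x*y) + 2*x*sin(x*z) + 5*exp(x + y)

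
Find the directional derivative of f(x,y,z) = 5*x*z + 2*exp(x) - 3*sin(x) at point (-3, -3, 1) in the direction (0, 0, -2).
15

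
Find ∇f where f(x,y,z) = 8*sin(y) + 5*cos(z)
(0, 8*cos(y), -5*sin(z))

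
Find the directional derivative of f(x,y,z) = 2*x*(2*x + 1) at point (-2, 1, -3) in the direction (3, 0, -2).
-42*sqrt(13)/13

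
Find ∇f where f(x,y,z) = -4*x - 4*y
(-4, -4, 0)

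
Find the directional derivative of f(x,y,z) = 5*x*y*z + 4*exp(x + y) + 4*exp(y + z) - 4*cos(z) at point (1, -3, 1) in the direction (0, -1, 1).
2*sqrt(2)*(-5*exp(2) - 1 + exp(2)*sin(1))*exp(-2)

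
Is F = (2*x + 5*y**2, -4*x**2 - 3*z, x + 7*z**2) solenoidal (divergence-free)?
No, ∇·F = 14*z + 2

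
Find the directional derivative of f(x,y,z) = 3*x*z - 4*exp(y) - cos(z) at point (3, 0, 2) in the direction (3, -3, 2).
sqrt(22)*(sin(2) + 24)/11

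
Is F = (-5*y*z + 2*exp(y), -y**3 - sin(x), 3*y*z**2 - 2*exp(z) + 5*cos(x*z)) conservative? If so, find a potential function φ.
No, ∇×F = (3*z**2, -5*y + 5*z*sin(x*z), 5*z - 2*exp(y) - cos(x)) ≠ 0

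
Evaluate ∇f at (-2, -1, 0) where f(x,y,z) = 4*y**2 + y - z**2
(0, -7, 0)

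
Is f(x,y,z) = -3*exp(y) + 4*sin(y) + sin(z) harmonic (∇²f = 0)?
No, ∇²f = -3*exp(y) - 4*sin(y) - sin(z)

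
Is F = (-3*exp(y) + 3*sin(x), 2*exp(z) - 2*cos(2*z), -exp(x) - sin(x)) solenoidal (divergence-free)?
No, ∇·F = 3*cos(x)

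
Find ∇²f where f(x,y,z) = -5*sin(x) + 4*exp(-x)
5*sin(x) + 4*exp(-x)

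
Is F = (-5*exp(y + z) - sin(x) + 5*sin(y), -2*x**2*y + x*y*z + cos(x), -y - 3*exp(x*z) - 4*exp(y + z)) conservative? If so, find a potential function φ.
No, ∇×F = (-x*y - 4*exp(y + z) - 1, 3*z*exp(x*z) - 5*exp(y + z), -4*x*y + y*z + 5*exp(y + z) - sin(x) - 5*cos(y)) ≠ 0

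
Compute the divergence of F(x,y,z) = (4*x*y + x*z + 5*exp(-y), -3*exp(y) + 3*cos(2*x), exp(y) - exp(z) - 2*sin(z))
4*y + z - 3*exp(y) - exp(z) - 2*cos(z)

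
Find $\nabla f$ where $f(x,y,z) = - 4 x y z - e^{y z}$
(-4*y*z, z*(-4*x - exp(y*z)), y*(-4*x - exp(y*z)))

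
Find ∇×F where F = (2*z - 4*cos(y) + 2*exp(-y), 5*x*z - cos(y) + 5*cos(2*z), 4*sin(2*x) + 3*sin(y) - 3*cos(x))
(-5*x + 10*sin(2*z) + 3*cos(y), -3*sin(x) - 8*cos(2*x) + 2, 5*z - 4*sin(y) + 2*exp(-y))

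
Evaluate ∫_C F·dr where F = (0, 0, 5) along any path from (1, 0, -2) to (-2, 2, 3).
25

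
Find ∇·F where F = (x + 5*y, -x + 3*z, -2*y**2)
1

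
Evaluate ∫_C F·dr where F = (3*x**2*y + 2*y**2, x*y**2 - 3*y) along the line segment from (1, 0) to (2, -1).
-17/3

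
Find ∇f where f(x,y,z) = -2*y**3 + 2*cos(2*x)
(-4*sin(2*x), -6*y**2, 0)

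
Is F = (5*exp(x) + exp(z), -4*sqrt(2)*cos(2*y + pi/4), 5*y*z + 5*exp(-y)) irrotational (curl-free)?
No, ∇×F = (5*z - 5*exp(-y), exp(z), 0)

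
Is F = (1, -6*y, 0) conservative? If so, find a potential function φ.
Yes, F is conservative. φ = x - 3*y**2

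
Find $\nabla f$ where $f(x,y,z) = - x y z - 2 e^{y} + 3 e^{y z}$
(-y*z, -x*z + 3*z*exp(y*z) - 2*exp(y), y*(-x + 3*exp(y*z)))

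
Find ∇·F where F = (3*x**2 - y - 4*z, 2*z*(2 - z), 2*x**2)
6*x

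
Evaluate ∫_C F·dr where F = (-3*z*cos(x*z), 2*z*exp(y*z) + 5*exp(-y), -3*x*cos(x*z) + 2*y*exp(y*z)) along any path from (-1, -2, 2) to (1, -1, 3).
-5*E - 3*sin(2) - 3*sin(3) - 2*exp(-4) + 2*exp(-3) + 5*exp(2)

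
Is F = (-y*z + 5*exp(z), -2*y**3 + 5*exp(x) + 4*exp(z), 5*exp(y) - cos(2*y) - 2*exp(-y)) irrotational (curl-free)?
No, ∇×F = (5*exp(y) - 4*exp(z) + 2*sin(2*y) + 2*exp(-y), -y + 5*exp(z), z + 5*exp(x))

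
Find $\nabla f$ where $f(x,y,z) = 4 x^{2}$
(8*x, 0, 0)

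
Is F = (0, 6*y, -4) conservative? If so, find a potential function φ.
Yes, F is conservative. φ = 3*y**2 - 4*z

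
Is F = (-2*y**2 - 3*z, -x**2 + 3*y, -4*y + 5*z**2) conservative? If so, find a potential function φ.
No, ∇×F = (-4, -3, -2*x + 4*y) ≠ 0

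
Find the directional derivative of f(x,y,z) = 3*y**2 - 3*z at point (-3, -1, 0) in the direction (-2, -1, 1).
sqrt(6)/2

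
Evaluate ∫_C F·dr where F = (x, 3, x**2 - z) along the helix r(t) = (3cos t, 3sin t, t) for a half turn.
pi*(9 - pi)/2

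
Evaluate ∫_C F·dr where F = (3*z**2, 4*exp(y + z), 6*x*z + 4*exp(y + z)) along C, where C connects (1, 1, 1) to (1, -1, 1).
4 - 4*exp(2)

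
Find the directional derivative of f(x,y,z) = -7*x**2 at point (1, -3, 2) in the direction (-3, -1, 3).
42*sqrt(19)/19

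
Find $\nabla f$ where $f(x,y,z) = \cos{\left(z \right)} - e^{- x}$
(exp(-x), 0, -sin(z))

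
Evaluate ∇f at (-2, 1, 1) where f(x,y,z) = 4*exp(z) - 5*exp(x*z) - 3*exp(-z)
(-5*exp(-2), 0, (3*E + 10 + 4*exp(3))*exp(-2))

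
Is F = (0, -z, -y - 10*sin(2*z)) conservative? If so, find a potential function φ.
Yes, F is conservative. φ = -y*z + 5*cos(2*z)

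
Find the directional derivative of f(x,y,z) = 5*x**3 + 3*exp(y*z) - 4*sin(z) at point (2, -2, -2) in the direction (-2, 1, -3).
6*sqrt(14)*(-10 + cos(2) + exp(4))/7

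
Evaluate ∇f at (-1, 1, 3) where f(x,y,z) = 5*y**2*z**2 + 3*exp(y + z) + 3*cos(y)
(0, -3*sin(1) + 90 + 3*exp(4), 30 + 3*exp(4))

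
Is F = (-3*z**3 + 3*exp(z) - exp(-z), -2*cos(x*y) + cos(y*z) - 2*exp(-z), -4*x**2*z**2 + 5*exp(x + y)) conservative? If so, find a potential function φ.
No, ∇×F = (y*sin(y*z) + 5*exp(x + y) - 2*exp(-z), 8*x*z**2 - 9*z**2 + 3*exp(z) - 5*exp(x + y) + exp(-z), 2*y*sin(x*y)) ≠ 0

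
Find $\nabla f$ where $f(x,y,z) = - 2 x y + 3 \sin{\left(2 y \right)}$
(-2*y, -2*x + 6*cos(2*y), 0)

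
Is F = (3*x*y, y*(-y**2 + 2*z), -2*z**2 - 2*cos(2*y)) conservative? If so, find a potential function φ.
No, ∇×F = (-2*y + 4*sin(2*y), 0, -3*x) ≠ 0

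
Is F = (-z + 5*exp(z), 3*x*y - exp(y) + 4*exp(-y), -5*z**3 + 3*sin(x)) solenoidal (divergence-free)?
No, ∇·F = 3*x - 15*z**2 - exp(y) - 4*exp(-y)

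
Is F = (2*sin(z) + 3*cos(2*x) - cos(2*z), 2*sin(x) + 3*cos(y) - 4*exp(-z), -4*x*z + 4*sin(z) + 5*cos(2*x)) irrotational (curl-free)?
No, ∇×F = (-4*exp(-z), 4*z + 10*sin(2*x) + 2*sin(2*z) + 2*cos(z), 2*cos(x))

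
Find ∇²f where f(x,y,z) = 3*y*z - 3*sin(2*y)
12*sin(2*y)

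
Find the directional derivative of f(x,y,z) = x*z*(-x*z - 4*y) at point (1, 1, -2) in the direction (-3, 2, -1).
8*sqrt(14)/7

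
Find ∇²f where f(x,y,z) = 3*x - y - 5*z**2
-10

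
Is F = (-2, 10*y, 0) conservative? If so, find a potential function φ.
Yes, F is conservative. φ = -2*x + 5*y**2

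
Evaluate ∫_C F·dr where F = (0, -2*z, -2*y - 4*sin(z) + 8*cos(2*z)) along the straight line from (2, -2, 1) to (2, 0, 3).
-4 + 4*cos(3) - 4*sin(2) - 4*cos(1) + 4*sin(6)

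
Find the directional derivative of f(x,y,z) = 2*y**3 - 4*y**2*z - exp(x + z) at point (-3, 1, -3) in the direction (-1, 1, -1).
2*sqrt(3)*(1 + 17*exp(6))*exp(-6)/3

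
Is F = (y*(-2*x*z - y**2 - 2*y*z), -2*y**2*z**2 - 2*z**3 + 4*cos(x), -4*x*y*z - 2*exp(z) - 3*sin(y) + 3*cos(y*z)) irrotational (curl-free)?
No, ∇×F = (-4*x*z + 4*y**2*z + 6*z**2 - 3*z*sin(y*z) - 3*cos(y), 2*y*(-x - y + 2*z), 2*x*z + 3*y**2 + 4*y*z - 4*sin(x))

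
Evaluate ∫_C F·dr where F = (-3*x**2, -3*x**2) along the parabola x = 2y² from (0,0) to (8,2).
-2944/5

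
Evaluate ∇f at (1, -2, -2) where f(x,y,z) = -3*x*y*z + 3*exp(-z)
(-12, 6, 6 - 3*exp(2))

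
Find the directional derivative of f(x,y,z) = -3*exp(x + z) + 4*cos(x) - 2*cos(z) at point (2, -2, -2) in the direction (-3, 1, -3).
18*sqrt(19)*(sin(2) + 1)/19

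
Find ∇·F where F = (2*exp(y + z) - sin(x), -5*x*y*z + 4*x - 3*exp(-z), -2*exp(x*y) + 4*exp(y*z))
-5*x*z + 4*y*exp(y*z) - cos(x)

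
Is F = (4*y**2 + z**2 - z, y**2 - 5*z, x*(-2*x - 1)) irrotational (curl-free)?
No, ∇×F = (5, 4*x + 2*z, -8*y)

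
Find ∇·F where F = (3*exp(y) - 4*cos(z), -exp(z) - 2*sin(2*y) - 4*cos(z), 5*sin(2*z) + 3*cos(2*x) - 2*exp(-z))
-4*cos(2*y) + 10*cos(2*z) + 2*exp(-z)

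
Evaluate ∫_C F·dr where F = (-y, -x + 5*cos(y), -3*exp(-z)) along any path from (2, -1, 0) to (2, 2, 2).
-9 + 3*exp(-2) + 5*sin(1) + 5*sin(2)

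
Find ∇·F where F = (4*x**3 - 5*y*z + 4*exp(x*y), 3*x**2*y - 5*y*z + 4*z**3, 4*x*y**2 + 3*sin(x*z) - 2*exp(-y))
15*x**2 + 3*x*cos(x*z) + 4*y*exp(x*y) - 5*z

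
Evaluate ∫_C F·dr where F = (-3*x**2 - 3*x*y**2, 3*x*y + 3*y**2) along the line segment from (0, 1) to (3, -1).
-61/2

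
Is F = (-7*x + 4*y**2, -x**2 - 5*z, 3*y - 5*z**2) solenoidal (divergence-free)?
No, ∇·F = -10*z - 7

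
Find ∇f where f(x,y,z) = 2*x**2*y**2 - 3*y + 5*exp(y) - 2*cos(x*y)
(2*y*(2*x*y + sin(x*y)), 4*x**2*y + 2*x*sin(x*y) + 5*exp(y) - 3, 0)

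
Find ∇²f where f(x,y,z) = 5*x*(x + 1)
10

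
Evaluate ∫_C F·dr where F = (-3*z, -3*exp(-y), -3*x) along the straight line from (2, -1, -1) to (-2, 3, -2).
-18 - 3*E + 3*exp(-3)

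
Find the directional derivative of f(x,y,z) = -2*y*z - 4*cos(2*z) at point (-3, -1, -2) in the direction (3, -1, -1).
2*sqrt(11)*(4*sin(4) - 3)/11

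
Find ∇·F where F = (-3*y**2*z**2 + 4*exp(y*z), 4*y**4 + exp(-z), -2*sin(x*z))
-2*x*cos(x*z) + 16*y**3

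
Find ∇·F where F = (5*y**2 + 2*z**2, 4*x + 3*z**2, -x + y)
0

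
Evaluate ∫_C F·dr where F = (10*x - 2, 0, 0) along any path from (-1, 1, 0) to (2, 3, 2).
9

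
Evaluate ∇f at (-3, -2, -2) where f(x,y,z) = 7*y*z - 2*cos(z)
(0, -14, -14 - 2*sin(2))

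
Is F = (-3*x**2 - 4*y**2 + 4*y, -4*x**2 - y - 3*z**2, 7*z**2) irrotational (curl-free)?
No, ∇×F = (6*z, 0, -8*x + 8*y - 4)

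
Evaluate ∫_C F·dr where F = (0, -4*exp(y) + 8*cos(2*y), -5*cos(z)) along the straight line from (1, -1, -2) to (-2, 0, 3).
-4 - sin(2) - 5*sin(3) + 4*exp(-1)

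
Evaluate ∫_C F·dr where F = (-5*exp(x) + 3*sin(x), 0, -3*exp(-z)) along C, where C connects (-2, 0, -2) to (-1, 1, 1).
(3*(-exp(2) - cos(1) + cos(2))*exp(2) - 2*E + 5)*exp(-2)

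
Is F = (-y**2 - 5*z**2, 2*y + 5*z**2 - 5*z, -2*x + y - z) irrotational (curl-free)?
No, ∇×F = (6 - 10*z, 2 - 10*z, 2*y)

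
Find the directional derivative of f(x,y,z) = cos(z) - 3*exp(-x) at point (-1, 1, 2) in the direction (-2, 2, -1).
-2*E + sin(2)/3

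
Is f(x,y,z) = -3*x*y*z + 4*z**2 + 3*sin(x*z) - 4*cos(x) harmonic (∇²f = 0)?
No, ∇²f = -3*x**2*sin(x*z) - 3*z**2*sin(x*z) + 4*cos(x) + 8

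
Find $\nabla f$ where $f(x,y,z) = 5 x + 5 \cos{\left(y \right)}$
(5, -5*sin(y), 0)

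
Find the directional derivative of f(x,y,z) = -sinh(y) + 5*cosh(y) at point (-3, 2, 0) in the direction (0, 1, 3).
sqrt(10)*(-cosh(2) + 5*sinh(2))/10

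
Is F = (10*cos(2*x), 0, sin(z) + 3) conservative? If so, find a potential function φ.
Yes, F is conservative. φ = 3*z + 5*sin(2*x) - cos(z)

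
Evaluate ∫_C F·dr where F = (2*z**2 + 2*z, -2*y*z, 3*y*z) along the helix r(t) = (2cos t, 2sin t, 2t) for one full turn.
8*pi*(-3 + 8*pi)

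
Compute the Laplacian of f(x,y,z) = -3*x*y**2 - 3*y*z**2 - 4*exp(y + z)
-6*x - 6*y - 8*exp(y + z)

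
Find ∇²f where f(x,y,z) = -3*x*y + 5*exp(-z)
5*exp(-z)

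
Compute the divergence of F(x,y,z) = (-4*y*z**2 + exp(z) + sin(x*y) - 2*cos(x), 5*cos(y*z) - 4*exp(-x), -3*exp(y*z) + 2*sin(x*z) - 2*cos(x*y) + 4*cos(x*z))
-4*x*sin(x*z) + 2*x*cos(x*z) - 3*y*exp(y*z) + y*cos(x*y) - 5*z*sin(y*z) + 2*sin(x)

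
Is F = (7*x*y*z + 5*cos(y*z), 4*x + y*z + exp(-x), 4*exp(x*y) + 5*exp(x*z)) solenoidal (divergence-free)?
No, ∇·F = 5*x*exp(x*z) + 7*y*z + z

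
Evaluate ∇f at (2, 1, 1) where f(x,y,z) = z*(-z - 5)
(0, 0, -7)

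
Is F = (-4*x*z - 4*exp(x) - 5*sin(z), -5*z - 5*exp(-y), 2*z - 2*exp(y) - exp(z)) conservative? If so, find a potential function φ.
No, ∇×F = (5 - 2*exp(y), -4*x - 5*cos(z), 0) ≠ 0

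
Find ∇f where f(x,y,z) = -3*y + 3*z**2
(0, -3, 6*z)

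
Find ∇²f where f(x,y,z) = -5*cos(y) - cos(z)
5*cos(y) + cos(z)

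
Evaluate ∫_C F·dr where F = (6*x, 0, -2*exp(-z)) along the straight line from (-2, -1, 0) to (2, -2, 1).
-2 + 2*exp(-1)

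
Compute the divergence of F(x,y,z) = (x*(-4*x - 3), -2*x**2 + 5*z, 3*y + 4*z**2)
-8*x + 8*z - 3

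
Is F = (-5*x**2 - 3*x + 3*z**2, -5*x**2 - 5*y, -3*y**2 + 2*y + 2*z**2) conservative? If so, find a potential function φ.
No, ∇×F = (2 - 6*y, 6*z, -10*x) ≠ 0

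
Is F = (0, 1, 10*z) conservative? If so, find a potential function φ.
Yes, F is conservative. φ = y + 5*z**2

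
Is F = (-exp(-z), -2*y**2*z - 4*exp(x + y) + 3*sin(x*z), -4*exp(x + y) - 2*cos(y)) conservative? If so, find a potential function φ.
No, ∇×F = (-3*x*cos(x*z) + 2*y**2 - 4*exp(x + y) + 2*sin(y), (4*exp(x + y + z) + 1)*exp(-z), 3*z*cos(x*z) - 4*exp(x + y)) ≠ 0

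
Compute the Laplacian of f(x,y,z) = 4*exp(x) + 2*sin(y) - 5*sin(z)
4*exp(x) - 2*sin(y) + 5*sin(z)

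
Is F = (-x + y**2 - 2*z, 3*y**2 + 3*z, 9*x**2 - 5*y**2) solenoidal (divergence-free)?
No, ∇·F = 6*y - 1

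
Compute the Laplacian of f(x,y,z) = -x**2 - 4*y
-2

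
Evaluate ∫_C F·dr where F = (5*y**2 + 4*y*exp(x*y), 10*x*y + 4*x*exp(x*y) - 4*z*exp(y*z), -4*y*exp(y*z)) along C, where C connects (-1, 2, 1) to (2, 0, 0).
20 + 8*sinh(2)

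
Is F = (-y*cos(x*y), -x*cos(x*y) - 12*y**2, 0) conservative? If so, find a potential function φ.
Yes, F is conservative. φ = -4*y**3 - sin(x*y)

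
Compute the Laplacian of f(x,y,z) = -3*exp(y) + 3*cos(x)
-3*exp(y) - 3*cos(x)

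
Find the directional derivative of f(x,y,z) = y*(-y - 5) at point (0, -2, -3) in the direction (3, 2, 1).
-sqrt(14)/7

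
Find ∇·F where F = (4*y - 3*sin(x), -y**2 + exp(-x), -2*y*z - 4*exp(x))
-4*y - 3*cos(x)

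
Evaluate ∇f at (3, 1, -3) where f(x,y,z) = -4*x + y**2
(-4, 2, 0)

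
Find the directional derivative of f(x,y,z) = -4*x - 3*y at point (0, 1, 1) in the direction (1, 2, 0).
-2*sqrt(5)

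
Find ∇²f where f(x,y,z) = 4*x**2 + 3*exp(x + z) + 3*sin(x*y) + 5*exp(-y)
-3*x**2*sin(x*y) - 3*y**2*sin(x*y) + 6*exp(x + z) + 8 + 5*exp(-y)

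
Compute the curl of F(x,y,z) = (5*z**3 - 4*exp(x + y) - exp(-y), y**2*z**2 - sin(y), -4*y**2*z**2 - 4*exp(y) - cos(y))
(-2*y**2*z - 8*y*z**2 - 4*exp(y) + sin(y), 15*z**2, (4*exp(x + 2*y) - 1)*exp(-y))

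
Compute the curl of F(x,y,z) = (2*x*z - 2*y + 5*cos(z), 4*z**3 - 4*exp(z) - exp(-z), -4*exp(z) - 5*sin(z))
(-12*z**2 + 4*exp(z) - exp(-z), 2*x - 5*sin(z), 2)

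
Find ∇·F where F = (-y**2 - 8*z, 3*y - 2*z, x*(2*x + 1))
3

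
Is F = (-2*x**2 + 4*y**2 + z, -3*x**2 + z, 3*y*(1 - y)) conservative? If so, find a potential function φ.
No, ∇×F = (2 - 6*y, 1, -6*x - 8*y) ≠ 0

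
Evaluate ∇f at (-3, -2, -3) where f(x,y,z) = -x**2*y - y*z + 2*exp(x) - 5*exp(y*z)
(-12 + 2*exp(-3), -6 + 15*exp(6), 2 + 10*exp(6))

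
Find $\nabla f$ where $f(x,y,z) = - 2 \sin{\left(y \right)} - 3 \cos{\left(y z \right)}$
(0, 3*z*sin(y*z) - 2*cos(y), 3*y*sin(y*z))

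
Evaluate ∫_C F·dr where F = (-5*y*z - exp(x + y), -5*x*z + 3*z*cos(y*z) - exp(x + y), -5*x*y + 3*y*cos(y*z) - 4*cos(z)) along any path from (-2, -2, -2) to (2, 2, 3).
-100 - exp(4) - 4*sin(2) + 3*sin(6) - 4*sin(3) + exp(-4) - 3*sin(4)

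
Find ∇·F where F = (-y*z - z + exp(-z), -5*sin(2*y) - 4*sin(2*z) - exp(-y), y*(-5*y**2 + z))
y - 10*cos(2*y) + exp(-y)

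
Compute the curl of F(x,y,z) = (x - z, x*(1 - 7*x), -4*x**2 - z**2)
(0, 8*x - 1, 1 - 14*x)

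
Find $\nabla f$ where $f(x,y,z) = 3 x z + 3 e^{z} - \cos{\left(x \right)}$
(3*z + sin(x), 0, 3*x + 3*exp(z))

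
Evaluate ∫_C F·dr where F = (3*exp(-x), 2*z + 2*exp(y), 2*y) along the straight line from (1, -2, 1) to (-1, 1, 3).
-E - 2*exp(-2) + 3*exp(-1) + 10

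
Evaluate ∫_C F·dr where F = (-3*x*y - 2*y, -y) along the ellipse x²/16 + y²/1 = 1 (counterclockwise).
8*pi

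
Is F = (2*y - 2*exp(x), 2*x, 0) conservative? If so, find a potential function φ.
Yes, F is conservative. φ = 2*x*y - 2*exp(x)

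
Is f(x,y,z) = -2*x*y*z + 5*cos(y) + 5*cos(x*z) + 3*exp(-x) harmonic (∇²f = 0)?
No, ∇²f = (-5*(x**2*cos(x*z) + z**2*cos(x*z) + cos(y))*exp(x) + 3)*exp(-x)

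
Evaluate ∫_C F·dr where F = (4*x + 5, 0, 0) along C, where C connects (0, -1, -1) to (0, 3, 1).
0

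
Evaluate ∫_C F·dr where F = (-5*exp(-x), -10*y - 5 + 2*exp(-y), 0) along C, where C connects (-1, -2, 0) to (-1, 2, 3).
-20 + 4*sinh(2)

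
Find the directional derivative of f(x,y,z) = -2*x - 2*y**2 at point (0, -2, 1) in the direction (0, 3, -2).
24*sqrt(13)/13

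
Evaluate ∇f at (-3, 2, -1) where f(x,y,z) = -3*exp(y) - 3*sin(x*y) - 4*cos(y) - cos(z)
(-6*cos(6), -3*exp(2) + 4*sin(2) + 9*cos(6), -sin(1))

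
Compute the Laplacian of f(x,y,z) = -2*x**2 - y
-4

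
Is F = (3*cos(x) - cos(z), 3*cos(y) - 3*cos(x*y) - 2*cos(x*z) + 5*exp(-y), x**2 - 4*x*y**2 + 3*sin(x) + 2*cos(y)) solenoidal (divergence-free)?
No, ∇·F = (3*(x*sin(x*y) - sin(x) - sin(y))*exp(y) - 5)*exp(-y)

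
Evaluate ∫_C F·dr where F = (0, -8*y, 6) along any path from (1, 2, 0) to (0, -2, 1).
6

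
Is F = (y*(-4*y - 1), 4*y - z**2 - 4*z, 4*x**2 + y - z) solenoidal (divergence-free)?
No, ∇·F = 3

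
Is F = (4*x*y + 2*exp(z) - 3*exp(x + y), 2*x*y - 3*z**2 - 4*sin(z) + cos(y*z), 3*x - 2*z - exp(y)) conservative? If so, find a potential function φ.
No, ∇×F = (y*sin(y*z) + 6*z - exp(y) + 4*cos(z), 2*exp(z) - 3, -4*x + 2*y + 3*exp(x + y)) ≠ 0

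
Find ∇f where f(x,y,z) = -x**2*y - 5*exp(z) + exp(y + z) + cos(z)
(-2*x*y, -x**2 + exp(y + z), -5*exp(z) + exp(y + z) - sin(z))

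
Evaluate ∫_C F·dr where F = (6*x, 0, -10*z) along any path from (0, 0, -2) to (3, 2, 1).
42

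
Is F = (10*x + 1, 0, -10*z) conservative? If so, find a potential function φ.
Yes, F is conservative. φ = 5*x**2 + x - 5*z**2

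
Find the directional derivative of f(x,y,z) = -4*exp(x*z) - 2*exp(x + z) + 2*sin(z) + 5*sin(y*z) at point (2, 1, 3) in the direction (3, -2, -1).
-sqrt(14)*(37*cos(3) + 4*exp(5) + 28*exp(6))/14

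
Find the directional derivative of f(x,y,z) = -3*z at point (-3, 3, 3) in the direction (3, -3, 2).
-3*sqrt(22)/11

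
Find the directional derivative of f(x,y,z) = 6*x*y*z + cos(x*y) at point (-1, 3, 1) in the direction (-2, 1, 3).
-sqrt(14)*(7*sin(3) + 96)/14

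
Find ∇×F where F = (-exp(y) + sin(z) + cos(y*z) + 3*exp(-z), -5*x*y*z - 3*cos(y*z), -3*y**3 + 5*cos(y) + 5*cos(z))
(5*x*y - 9*y**2 - 3*y*sin(y*z) - 5*sin(y), -y*sin(y*z) + cos(z) - 3*exp(-z), -5*y*z + z*sin(y*z) + exp(y))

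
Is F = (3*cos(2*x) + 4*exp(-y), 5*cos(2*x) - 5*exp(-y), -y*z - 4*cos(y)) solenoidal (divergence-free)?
No, ∇·F = -y - 6*sin(2*x) + 5*exp(-y)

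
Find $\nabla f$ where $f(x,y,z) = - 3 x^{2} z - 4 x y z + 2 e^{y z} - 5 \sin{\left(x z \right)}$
(-z*(6*x + 4*y + 5*cos(x*z)), 2*z*(-2*x + exp(y*z)), -3*x**2 - 4*x*y - 5*x*cos(x*z) + 2*y*exp(y*z))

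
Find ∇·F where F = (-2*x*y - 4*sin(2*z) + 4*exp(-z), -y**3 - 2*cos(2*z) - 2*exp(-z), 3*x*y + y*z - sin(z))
-3*y**2 - y - cos(z)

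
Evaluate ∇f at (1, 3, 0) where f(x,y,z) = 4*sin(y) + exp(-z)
(0, 4*cos(3), -1)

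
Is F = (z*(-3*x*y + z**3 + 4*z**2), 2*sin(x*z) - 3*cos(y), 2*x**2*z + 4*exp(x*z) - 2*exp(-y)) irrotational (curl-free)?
No, ∇×F = (-2*x*cos(x*z) + 2*exp(-y), -3*x*y - 4*x*z + 4*z**3 + 12*z**2 - 4*z*exp(x*z), z*(3*x + 2*cos(x*z)))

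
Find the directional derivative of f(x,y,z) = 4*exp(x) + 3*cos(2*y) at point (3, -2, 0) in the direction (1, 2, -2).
4*sin(4) + 4*exp(3)/3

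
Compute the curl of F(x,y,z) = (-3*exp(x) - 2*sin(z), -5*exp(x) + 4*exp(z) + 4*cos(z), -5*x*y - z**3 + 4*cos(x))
(-5*x - 4*exp(z) + 4*sin(z), 5*y + 4*sin(x) - 2*cos(z), -5*exp(x))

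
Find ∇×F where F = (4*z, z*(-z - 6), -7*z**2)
(2*z + 6, 4, 0)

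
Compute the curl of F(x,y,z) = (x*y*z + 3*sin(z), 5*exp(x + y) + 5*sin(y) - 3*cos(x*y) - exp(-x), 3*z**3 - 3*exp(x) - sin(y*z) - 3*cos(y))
(-z*cos(y*z) + 3*sin(y), x*y + 3*exp(x) + 3*cos(z), -x*z + 3*y*sin(x*y) + 5*exp(x + y) + exp(-x))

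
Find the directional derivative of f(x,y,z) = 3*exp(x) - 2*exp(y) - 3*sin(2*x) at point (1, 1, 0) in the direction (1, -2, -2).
-2*cos(2) + 7*E/3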